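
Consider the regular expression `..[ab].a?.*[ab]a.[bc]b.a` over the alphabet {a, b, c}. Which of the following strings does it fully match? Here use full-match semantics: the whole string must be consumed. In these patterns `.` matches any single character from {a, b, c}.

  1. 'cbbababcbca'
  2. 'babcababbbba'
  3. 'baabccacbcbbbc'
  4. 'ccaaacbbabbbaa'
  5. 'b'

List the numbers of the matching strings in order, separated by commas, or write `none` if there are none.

1, 2, 4

1 → match
2 → match
3 → no match — must end with 'a'
4 → match
5 → no match — must end with 'a'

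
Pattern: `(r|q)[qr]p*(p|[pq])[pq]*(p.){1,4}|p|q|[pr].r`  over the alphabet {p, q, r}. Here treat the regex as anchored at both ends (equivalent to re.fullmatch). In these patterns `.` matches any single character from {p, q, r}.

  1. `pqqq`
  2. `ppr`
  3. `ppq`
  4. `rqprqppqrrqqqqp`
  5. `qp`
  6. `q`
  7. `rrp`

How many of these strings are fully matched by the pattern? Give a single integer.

1. `pqqq` → no match
2. `ppr` → match
3. `ppq` → no match
4 → no match
5. `qp` → no match
6. `q` → match
7. `rrp` → no match
Total matched: 2

2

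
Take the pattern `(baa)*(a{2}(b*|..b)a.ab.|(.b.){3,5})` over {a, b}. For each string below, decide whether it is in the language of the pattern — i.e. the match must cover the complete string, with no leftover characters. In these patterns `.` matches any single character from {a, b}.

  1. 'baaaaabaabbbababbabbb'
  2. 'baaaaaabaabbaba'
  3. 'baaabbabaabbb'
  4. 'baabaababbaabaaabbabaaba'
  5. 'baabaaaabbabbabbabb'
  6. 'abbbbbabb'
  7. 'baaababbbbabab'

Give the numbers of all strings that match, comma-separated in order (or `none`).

1 → no match
2 → no match
3 → no match
4 → no match
5 → no match
6 → match
7 → no match

6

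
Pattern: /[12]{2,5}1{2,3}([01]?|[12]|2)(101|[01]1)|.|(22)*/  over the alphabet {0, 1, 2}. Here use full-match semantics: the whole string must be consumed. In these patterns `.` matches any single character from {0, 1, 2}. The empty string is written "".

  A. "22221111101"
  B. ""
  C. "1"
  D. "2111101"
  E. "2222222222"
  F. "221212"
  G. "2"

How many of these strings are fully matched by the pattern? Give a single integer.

A → match
B → match
C → match
D → match
E → match
F → no match
G → match
Total matched: 6

6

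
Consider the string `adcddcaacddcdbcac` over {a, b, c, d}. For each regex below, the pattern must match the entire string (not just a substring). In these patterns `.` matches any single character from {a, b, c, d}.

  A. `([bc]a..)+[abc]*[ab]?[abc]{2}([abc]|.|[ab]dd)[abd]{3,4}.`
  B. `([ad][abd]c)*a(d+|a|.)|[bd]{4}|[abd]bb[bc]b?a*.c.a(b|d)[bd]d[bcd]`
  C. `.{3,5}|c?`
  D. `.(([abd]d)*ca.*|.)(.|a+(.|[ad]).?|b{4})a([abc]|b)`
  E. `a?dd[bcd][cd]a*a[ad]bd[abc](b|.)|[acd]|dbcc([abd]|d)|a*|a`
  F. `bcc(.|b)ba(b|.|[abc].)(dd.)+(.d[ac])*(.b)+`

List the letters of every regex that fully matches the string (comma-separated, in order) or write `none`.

A → no match
B → match
C → no match
D → no match
E → no match
F → no match — must start with `bcc`

B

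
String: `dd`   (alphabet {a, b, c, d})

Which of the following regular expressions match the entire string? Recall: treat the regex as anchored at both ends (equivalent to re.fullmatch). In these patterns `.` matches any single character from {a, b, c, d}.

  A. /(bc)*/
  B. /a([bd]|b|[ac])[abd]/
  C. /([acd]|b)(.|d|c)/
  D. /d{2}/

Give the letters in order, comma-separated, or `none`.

A → no match
B → no match — must start with `a`
C → match
D → match

C, D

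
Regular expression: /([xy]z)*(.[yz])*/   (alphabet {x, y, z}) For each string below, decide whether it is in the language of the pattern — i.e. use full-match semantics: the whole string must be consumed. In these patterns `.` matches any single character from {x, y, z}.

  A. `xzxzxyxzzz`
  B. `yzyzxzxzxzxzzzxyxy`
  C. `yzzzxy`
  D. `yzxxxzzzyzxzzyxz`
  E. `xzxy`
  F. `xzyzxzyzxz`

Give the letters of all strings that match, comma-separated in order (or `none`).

A, B, C, E, F

A → match
B → match
C → match
D → no match
E → match
F → match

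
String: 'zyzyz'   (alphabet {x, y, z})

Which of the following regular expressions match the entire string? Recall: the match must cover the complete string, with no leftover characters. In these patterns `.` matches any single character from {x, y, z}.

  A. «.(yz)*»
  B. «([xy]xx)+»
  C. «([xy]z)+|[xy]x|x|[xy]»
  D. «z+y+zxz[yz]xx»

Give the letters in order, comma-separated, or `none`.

A → match
B → no match — must end with 'xx'
C → no match
D → no match — must end with 'xx'

A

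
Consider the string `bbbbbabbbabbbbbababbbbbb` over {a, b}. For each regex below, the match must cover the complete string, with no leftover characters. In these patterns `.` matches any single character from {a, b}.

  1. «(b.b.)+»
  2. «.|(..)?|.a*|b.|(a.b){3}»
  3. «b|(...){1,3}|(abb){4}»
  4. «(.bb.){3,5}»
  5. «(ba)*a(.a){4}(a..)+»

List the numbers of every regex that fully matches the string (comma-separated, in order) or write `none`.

1 → match
2 → no match
3 → no match
4 → no match
5 → no match

1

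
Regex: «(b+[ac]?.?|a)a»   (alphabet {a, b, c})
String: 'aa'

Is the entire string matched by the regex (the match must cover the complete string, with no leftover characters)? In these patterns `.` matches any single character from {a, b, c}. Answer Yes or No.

Yes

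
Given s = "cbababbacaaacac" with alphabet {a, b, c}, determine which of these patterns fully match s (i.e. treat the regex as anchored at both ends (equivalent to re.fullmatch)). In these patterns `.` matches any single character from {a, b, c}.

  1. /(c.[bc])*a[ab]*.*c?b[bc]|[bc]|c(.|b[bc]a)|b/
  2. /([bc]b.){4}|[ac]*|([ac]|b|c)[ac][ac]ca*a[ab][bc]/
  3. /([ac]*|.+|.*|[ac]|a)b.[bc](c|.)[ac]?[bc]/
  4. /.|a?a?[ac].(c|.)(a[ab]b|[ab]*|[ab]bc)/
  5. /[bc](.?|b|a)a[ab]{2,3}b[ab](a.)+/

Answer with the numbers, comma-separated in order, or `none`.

5

1 → no match
2 → no match
3 → no match
4 → no match
5 → match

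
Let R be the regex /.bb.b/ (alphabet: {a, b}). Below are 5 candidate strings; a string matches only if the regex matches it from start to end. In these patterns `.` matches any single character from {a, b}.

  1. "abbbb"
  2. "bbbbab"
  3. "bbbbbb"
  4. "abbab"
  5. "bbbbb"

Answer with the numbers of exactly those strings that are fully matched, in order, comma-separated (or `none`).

1, 4, 5

1 → match
2 → no match
3 → no match
4 → match
5 → match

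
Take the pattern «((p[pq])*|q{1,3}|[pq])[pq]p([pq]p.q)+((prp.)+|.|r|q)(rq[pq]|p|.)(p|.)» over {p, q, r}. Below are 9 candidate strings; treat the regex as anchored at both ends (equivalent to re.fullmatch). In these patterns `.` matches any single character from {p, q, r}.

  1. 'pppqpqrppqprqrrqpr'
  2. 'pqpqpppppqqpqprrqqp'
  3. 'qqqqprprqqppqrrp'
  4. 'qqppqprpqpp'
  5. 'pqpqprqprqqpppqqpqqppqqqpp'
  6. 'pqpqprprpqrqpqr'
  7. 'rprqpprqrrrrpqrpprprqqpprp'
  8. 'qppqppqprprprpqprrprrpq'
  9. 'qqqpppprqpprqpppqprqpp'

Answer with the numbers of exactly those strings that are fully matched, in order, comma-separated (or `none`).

1 → no match
2 → no match
3 → no match
4 → no match
5 → no match
6 → no match
7 → no match
8 → no match
9 → match

9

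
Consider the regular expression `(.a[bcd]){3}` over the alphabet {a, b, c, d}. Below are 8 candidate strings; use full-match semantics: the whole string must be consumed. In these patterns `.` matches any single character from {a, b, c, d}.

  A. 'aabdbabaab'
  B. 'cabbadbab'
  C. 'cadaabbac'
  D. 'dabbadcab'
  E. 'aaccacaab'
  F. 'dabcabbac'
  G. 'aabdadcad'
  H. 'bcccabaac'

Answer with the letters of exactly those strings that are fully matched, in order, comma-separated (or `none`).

B, C, D, E, F, G

A → no match
B → match
C → match
D → match
E → match
F → match
G → match
H → no match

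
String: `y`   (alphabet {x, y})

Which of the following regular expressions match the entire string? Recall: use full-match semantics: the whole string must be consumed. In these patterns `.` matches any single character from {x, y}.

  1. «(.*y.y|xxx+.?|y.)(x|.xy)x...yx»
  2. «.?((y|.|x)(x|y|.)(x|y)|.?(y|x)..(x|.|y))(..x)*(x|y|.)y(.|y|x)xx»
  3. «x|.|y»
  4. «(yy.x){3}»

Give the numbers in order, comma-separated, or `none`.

3

1 → no match — must end with `yx`
2 → no match — must end with `xx`
3 → match
4 → no match — must start with `yy`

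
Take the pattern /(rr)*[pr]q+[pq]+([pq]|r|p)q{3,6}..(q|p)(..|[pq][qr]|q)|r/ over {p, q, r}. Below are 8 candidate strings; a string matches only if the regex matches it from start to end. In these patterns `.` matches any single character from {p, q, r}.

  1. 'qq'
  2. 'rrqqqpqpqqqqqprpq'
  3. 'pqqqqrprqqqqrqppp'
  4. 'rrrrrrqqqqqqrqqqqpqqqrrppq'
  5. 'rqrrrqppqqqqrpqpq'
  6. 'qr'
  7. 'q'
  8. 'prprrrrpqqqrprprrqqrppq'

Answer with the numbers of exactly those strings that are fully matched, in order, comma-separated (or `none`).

none

1 → no match
2 → no match
3 → no match
4 → no match
5 → no match
6 → no match
7 → no match
8 → no match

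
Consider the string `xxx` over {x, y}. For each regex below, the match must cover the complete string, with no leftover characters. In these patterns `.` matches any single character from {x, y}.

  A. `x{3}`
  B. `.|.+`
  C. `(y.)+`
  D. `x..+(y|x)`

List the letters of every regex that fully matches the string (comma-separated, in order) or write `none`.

A, B

A → match
B → match
C → no match — must start with `y`
D → no match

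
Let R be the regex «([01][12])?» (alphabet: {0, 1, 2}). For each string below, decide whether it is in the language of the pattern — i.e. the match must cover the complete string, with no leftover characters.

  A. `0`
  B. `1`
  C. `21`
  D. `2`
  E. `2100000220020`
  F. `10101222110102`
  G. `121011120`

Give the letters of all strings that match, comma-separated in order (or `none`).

none

A → no match
B → no match
C → no match
D → no match
E → no match
F → no match
G → no match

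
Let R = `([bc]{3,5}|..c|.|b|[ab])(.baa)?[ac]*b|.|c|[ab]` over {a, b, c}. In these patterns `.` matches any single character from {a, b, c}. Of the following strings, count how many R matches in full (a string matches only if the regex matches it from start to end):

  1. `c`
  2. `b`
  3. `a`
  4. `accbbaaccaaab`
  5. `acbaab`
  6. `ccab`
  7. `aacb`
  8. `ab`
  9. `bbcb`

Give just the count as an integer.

9

1 → match
2 → match
3 → match
4 → match
5 → match
6 → match
7 → match
8 → match
9 → match
Total matched: 9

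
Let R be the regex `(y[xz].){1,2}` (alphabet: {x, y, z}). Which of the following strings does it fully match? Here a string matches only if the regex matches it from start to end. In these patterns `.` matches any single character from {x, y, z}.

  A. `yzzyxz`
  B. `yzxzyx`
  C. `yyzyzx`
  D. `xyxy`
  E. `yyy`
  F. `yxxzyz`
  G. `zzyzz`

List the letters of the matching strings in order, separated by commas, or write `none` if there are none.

A

A → match
B → no match
C → no match
D → no match — must start with `y`
E → no match
F → no match
G → no match — must start with `y`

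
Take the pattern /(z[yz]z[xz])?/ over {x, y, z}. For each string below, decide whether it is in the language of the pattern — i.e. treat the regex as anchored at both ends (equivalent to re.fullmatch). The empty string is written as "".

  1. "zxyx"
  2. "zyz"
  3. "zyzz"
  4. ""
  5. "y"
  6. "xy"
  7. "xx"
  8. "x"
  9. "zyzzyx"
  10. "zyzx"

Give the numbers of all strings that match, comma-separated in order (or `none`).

3, 4, 10

1 → no match
2 → no match
3 → match
4 → match
5 → no match
6 → no match
7 → no match
8 → no match
9 → no match
10 → match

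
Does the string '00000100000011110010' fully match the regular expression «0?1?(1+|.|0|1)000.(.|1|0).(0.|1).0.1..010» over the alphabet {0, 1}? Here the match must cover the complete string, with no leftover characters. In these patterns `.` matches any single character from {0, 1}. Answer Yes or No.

No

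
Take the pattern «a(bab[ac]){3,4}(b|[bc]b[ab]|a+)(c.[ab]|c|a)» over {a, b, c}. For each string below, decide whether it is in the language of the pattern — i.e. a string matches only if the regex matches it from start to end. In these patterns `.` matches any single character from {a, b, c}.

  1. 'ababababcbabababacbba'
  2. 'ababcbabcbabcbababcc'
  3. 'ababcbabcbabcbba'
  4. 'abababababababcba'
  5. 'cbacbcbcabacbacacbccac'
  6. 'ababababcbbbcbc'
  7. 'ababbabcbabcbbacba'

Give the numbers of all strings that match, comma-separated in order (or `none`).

1 → match
2 → no match
3 → no match
4 → match
5 → no match — must start with 'abab'
6 → no match
7 → no match

1, 4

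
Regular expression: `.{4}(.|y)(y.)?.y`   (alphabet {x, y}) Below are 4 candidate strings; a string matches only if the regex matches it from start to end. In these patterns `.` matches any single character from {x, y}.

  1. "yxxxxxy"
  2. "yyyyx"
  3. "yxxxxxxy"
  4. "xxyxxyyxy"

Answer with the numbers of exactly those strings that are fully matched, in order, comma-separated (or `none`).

1 → match
2 → no match — must end with "y"
3 → no match
4 → match

1, 4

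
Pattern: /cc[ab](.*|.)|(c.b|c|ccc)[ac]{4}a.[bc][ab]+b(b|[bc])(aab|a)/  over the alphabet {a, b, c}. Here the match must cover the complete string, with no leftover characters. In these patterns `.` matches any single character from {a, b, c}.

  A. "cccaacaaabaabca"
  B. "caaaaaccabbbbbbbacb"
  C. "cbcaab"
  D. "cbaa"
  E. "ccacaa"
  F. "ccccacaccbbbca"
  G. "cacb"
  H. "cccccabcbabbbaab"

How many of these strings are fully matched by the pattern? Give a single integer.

A → match
B → no match
C → no match
D → no match
E → match
F → no match
G → no match
H → match
Total matched: 3

3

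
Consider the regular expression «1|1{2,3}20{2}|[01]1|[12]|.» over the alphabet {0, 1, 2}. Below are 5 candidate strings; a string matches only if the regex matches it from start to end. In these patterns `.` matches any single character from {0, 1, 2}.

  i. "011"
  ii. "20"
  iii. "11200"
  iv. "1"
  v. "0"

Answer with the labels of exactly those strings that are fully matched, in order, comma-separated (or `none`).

i → no match
ii → no match
iii → match
iv → match
v → match

iii, iv, v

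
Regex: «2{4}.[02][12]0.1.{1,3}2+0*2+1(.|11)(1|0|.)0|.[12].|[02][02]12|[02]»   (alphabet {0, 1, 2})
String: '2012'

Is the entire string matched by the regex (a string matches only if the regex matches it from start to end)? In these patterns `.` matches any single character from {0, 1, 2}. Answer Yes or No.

Yes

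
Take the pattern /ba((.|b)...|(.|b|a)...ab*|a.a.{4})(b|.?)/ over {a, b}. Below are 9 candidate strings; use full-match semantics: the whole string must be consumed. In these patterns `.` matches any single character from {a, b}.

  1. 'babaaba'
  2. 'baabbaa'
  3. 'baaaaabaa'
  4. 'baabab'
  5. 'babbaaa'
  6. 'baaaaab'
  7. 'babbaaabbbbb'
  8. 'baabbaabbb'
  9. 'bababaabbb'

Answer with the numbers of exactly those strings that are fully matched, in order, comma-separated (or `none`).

1 → match
2 → match
3 → match
4 → match
5 → match
6 → match
7 → match
8 → match
9 → match

1, 2, 3, 4, 5, 6, 7, 8, 9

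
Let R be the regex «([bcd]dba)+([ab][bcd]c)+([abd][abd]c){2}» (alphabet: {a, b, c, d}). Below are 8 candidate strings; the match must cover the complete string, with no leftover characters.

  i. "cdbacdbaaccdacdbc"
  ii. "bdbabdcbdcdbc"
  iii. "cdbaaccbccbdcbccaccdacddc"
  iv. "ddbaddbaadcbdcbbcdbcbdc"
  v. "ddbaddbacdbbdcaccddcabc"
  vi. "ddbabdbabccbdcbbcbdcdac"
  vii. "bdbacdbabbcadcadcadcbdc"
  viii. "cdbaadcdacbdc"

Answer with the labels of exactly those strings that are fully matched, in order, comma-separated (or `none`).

i, ii, iii, iv, vi, vii, viii

i → match
ii → match
iii → match
iv → match
v → no match
vi → match
vii → match
viii → match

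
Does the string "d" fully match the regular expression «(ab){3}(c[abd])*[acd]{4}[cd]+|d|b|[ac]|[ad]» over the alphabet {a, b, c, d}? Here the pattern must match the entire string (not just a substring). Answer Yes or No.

Yes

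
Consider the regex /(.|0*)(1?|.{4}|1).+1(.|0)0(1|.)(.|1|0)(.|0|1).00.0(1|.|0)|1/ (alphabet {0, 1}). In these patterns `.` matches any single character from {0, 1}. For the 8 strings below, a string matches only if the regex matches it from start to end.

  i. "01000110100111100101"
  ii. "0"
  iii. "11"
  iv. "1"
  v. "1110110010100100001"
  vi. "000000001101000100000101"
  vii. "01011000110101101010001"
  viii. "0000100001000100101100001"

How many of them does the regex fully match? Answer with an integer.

i → match
ii → no match
iii → no match
iv → match
v → no match
vi → no match
vii → no match
viii → match
Total matched: 3

3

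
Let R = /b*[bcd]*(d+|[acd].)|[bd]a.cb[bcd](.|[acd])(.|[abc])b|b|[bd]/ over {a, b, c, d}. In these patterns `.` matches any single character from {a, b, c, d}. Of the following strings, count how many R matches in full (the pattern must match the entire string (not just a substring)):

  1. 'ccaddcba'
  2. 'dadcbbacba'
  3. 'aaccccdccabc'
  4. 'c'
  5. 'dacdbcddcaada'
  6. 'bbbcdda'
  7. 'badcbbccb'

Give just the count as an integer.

2

1 → no match
2 → no match
3 → no match
4 → no match
5 → no match
6 → match
7 → match
Total matched: 2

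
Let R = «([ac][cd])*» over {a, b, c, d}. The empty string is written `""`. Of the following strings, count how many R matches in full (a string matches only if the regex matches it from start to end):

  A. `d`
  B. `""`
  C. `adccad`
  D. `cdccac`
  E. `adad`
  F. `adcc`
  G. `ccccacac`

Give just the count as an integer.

A → no match
B → match
C → match
D → match
E → match
F → match
G → match
Total matched: 6

6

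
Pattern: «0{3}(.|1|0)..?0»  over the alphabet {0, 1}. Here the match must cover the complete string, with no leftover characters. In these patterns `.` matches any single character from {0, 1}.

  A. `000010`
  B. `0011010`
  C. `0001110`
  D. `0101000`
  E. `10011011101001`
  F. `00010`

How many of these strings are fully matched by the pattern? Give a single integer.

A → match
B → no match
C → match
D → no match
E → no match — must start with `0`
F → no match
Total matched: 2

2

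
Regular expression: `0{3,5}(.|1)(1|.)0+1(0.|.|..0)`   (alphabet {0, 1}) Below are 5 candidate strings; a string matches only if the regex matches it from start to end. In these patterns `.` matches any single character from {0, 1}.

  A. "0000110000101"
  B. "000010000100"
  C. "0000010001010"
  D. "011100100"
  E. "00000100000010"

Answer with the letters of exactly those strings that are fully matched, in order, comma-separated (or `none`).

A, B, C, E

A → match
B → match
C → match
D → no match
E → match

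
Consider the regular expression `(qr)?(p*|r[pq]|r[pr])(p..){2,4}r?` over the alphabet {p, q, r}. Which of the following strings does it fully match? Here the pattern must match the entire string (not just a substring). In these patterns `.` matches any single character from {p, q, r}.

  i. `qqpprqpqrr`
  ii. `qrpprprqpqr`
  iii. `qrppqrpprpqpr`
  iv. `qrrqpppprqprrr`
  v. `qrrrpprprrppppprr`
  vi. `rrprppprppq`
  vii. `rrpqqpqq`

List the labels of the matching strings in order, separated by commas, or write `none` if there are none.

i. `qqpprqpqrr` → no match
ii. `qrpprprqpqr` → match
iii → match
iv → match
v → match
vi. `rrprppprppq` → match
vii. `rrpqqpqq` → match

ii, iii, iv, v, vi, vii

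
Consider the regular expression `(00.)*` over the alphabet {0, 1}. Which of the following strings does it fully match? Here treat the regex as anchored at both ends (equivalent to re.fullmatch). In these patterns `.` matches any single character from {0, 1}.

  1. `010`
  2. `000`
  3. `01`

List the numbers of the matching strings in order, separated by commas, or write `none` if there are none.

1 → no match
2 → match
3 → no match

2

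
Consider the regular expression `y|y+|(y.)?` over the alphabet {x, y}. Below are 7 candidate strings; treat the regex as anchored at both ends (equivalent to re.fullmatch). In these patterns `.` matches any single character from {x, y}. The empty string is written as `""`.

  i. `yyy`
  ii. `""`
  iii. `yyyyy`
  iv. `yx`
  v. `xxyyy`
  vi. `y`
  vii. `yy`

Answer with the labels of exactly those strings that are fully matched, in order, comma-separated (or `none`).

i, ii, iii, iv, vi, vii

i → match
ii → match
iii → match
iv → match
v → no match
vi → match
vii → match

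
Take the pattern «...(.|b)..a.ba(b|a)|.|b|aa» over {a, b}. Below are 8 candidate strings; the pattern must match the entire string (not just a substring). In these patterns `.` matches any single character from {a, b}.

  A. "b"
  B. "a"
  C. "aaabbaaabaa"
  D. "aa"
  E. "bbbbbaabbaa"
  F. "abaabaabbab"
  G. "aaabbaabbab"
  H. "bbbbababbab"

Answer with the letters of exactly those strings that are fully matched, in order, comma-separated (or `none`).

A, B, C, D, E, F, G, H

A. "b" → match
B. "a" → match
C. "aaabbaaabaa" → match
D. "aa" → match
E. "bbbbbaabbaa" → match
F. "abaabaabbab" → match
G. "aaabbaabbab" → match
H. "bbbbababbab" → match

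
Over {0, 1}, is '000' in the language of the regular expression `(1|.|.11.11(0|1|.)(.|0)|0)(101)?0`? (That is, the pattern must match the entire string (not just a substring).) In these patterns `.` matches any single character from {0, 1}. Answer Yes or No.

No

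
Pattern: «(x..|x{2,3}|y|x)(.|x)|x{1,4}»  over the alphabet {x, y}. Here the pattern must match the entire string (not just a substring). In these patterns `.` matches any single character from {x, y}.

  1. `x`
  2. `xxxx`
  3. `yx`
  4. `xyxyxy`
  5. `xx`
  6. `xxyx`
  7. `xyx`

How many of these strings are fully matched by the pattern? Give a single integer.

1 → match
2 → match
3 → match
4 → no match
5 → match
6 → match
7 → no match
Total matched: 5

5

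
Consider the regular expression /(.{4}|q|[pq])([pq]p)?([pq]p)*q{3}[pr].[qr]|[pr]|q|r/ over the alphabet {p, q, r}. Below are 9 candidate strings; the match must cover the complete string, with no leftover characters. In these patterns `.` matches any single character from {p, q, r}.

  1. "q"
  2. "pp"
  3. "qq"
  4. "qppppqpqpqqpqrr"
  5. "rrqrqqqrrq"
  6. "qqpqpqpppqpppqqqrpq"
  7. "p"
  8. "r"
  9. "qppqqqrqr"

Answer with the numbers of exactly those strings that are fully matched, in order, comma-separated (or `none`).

1 → match
2 → no match
3 → no match
4 → no match
5 → match
6 → match
7 → match
8 → match
9 → match

1, 5, 6, 7, 8, 9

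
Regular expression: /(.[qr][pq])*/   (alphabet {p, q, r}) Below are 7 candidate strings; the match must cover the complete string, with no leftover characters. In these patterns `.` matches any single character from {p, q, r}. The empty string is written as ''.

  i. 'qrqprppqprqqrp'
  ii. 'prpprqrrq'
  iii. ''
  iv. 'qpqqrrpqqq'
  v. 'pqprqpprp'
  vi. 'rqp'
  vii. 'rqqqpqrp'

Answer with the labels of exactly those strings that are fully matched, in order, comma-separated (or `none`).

ii, iii, v, vi

i → no match
ii → match
iii → match
iv → no match
v → match
vi → match
vii → no match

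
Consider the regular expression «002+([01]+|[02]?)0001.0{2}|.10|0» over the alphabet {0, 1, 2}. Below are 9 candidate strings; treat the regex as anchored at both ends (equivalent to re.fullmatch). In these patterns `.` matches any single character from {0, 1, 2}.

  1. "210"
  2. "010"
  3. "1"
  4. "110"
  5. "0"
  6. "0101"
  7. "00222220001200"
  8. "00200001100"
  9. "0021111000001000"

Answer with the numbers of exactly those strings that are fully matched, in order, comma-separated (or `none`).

1 → match
2 → match
3 → no match
4 → match
5 → match
6 → no match
7 → match
8 → match
9 → match

1, 2, 4, 5, 7, 8, 9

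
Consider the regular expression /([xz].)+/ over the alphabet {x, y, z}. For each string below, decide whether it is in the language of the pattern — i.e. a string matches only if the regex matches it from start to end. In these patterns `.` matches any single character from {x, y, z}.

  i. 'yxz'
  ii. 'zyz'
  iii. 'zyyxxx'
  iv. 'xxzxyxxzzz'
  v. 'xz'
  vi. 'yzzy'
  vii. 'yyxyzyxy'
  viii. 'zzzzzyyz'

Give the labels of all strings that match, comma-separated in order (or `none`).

v

i → no match
ii → no match
iii → no match
iv → no match
v → match
vi → no match
vii → no match
viii → no match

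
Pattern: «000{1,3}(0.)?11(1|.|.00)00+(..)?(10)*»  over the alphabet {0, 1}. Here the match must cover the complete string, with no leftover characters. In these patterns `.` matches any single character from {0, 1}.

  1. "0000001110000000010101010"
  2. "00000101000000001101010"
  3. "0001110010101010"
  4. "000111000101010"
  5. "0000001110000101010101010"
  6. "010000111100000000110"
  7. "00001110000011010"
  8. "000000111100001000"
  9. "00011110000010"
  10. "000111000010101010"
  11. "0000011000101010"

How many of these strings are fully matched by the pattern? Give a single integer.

1 → match
2 → no match
3 → match
4 → match
5 → match
6 → no match — must start with "000"
7 → match
8 → no match
9 → no match
10 → match
11 → match
Total matched: 7

7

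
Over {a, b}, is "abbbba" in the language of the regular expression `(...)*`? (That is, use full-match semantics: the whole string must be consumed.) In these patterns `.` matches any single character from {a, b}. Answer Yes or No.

Yes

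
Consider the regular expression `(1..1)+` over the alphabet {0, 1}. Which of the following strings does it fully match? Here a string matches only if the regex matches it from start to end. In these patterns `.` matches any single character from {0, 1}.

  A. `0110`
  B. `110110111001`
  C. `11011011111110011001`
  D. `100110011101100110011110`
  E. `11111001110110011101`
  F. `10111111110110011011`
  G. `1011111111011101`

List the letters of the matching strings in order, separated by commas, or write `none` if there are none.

B, C, E, F, G

A → no match — must start with `1`
B → match
C → match
D → no match — must end with `1`
E → match
F → match
G → match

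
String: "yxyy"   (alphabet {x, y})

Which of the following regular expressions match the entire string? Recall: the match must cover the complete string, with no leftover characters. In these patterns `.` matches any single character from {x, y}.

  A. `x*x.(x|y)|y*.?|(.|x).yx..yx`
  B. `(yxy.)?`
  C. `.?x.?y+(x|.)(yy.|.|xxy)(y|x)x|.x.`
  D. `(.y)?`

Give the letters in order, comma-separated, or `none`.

B

A → no match
B → match
C → no match
D → no match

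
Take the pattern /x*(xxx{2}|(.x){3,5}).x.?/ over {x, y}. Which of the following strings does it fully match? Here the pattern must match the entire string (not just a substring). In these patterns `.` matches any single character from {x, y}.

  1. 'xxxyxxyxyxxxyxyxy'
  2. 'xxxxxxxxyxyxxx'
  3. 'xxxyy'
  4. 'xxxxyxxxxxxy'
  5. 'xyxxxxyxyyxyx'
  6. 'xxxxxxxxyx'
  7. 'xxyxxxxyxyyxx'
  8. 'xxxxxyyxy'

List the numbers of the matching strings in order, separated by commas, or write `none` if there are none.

1 → no match
2 → match
3 → no match
4 → no match
5 → no match
6 → match
7 → no match
8 → no match

2, 6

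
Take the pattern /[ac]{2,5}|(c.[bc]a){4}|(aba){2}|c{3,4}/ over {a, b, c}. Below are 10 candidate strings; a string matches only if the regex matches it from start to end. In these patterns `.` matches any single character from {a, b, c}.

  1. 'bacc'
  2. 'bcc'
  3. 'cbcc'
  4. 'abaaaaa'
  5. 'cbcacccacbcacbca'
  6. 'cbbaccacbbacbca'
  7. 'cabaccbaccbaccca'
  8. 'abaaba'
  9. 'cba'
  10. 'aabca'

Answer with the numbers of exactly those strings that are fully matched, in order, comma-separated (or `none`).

1 → no match
2 → no match
3 → no match
4 → no match
5 → match
6 → no match
7 → match
8 → match
9 → no match
10 → no match

5, 7, 8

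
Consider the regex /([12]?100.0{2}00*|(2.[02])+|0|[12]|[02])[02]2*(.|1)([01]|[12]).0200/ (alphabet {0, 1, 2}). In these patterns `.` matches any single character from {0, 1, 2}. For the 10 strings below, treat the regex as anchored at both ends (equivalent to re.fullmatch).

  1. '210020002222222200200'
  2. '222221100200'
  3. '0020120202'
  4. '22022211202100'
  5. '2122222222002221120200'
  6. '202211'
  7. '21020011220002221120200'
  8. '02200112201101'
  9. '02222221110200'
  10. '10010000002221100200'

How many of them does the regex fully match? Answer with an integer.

5

1 → match
2. '222221100200' → match
3. '0020120202' → no match — must end with '0200'
4 → no match — must end with '0200'
5 → match
6. '202211' → no match — must end with '0200'
7 → no match
8 → no match — must end with '0200'
9 → match
10 → match
Total matched: 5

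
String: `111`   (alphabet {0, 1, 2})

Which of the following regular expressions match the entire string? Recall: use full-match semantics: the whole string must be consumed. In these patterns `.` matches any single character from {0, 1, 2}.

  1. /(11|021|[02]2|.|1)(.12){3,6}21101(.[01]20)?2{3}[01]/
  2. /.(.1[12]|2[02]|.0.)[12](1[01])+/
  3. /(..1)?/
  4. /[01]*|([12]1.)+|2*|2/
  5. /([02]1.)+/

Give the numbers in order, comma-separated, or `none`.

1 → no match
2 → no match
3 → match
4 → match
5 → no match

3, 4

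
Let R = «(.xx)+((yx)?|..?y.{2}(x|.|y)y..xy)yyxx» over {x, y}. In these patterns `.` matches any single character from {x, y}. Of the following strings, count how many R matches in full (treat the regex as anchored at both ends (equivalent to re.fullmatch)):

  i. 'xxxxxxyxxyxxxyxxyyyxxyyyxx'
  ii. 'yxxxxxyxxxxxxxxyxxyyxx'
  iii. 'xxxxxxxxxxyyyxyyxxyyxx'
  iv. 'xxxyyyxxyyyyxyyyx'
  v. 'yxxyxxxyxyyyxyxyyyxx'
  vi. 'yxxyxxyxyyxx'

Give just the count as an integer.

4

i → match
ii → match
iii → no match
iv → no match — must end with 'yyxx'
v → match
vi. 'yxxyxxyxyyxx' → match
Total matched: 4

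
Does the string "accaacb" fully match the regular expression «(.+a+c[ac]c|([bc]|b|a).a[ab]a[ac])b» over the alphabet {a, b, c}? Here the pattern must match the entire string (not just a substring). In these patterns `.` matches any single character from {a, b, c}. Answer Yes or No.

No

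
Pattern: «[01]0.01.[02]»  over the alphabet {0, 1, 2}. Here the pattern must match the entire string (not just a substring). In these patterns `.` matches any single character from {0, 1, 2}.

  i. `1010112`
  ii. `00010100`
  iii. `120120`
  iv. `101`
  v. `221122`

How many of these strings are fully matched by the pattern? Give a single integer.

i → match
ii → no match
iii → no match
iv → no match
v → no match
Total matched: 1

1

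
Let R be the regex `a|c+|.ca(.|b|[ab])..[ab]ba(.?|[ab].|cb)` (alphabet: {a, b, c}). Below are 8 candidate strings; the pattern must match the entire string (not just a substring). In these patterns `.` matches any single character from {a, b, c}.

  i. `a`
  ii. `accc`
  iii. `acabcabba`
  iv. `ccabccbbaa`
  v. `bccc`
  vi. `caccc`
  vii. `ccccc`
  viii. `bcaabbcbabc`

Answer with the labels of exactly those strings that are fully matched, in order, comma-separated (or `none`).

i, iii, iv, vii

i. `a` → match
ii. `accc` → no match
iii. `acabcabba` → match
iv. `ccabccbbaa` → match
v. `bccc` → no match
vi. `caccc` → no match
vii. `ccccc` → match
viii. `bcaabbcbabc` → no match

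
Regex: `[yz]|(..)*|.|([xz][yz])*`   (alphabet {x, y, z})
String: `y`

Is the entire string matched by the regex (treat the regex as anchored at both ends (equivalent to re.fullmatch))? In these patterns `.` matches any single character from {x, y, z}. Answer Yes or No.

Yes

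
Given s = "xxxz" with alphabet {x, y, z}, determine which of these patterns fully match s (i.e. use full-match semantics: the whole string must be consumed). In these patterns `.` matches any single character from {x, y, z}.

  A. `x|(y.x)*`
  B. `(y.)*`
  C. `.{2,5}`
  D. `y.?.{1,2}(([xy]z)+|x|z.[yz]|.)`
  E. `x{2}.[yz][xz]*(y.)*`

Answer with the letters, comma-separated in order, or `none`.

A → no match
B → no match
C → match
D → no match — must start with "y"
E → match

C, E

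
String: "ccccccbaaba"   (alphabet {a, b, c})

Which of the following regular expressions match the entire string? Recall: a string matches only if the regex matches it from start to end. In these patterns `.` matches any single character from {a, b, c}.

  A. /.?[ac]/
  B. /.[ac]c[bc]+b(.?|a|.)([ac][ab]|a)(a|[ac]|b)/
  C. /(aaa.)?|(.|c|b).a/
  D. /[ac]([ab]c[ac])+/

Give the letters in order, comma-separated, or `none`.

B

A → no match
B → match
C → no match
D → no match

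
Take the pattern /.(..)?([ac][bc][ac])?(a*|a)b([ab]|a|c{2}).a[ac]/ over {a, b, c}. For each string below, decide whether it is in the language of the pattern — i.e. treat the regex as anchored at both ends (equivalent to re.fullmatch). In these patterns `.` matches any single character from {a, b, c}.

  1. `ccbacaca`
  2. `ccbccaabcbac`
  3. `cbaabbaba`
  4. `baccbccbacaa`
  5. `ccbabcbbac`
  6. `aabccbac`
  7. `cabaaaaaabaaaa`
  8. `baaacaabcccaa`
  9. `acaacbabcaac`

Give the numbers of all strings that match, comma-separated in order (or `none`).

1 → no match
2 → no match
3 → no match
4 → no match
5 → no match
6 → match
7 → match
8 → match
9 → no match

6, 7, 8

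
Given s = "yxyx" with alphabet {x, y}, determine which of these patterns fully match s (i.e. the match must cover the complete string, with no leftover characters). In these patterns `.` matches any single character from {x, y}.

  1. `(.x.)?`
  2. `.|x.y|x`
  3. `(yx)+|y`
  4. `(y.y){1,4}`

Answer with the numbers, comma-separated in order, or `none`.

3

1 → no match
2 → no match
3 → match
4 → no match — must end with "y"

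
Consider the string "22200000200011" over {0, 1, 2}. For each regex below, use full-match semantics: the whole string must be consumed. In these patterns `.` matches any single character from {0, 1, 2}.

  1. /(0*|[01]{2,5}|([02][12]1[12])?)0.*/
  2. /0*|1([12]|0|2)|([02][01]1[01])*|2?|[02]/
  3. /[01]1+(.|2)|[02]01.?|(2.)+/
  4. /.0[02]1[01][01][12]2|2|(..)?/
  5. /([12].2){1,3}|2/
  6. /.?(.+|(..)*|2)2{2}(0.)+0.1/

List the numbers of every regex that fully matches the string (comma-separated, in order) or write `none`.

6

1 → no match
2 → no match
3 → no match
4 → no match
5 → no match — must end with "2"
6 → match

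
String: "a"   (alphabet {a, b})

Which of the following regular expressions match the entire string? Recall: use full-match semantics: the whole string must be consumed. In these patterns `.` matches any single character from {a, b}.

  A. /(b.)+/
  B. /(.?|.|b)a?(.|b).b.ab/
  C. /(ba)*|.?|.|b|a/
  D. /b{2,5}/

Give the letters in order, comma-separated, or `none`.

A → no match — must start with "b"
B → no match — must end with "ab"
C → match
D → no match — must start with "b"

C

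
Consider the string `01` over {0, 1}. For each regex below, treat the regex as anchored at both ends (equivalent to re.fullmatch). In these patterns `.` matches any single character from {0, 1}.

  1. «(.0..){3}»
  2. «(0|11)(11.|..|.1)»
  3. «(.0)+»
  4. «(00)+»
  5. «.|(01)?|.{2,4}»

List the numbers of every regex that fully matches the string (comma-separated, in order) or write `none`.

5

1 → no match
2 → no match
3 → no match — must end with `0`
4 → no match — must start with `00`
5 → match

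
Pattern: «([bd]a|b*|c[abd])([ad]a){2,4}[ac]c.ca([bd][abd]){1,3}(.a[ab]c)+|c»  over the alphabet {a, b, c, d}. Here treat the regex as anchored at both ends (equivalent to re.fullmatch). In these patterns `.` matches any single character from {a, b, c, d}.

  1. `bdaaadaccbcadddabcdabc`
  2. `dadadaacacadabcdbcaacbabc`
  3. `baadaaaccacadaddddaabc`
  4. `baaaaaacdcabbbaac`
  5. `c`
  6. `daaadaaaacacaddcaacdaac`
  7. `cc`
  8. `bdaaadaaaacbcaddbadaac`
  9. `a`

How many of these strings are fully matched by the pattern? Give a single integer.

1 → match
2 → no match
3 → match
4 → match
5. `c` → match
6 → match
7. `cc` → no match
8 → match
9. `a` → no match — must end with `c`
Total matched: 6

6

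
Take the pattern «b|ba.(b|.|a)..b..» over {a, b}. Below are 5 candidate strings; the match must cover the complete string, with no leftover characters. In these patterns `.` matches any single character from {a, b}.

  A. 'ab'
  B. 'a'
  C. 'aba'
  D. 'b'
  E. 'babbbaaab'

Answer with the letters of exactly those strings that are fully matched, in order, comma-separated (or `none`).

A. 'ab' → no match
B. 'a' → no match
C. 'aba' → no match
D. 'b' → match
E. 'babbbaaab' → no match

D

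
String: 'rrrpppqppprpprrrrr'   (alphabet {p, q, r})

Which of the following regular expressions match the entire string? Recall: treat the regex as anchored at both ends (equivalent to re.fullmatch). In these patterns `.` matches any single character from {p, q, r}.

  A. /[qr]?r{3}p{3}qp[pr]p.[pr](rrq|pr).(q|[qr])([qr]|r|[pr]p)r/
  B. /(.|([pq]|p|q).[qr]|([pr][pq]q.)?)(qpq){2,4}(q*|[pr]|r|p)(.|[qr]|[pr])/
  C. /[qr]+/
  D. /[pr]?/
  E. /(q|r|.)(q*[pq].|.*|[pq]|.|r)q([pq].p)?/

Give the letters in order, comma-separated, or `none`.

A

A → match
B → no match
C → no match
D → no match
E → no match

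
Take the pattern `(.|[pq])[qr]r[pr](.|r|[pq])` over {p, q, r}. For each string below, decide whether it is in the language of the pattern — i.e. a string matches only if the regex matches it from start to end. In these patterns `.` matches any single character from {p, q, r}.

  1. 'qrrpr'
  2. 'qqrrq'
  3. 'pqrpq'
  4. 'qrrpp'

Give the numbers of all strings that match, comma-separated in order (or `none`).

1, 2, 3, 4

1 → match
2 → match
3 → match
4 → match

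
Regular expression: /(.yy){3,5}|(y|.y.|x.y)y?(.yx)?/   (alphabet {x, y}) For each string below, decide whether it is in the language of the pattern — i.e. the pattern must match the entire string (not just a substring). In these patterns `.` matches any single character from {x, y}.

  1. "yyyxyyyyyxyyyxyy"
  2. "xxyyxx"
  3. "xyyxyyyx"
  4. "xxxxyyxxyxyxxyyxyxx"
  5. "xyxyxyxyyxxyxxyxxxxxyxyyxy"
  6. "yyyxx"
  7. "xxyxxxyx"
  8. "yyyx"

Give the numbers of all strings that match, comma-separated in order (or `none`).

1 → no match
2 → no match
3 → no match
4 → no match
5 → no match
6 → no match
7 → no match
8 → match

8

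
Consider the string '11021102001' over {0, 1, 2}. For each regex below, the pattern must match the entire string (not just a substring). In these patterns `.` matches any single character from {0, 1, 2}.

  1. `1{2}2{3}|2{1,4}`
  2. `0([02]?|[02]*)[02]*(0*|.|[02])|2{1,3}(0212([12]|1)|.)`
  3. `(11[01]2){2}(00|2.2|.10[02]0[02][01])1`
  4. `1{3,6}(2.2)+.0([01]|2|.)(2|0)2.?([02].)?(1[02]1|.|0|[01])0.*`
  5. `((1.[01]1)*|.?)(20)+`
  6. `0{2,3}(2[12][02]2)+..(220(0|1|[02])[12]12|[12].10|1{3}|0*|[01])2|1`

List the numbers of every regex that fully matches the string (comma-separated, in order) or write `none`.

1 → no match — must end with '2'
2 → no match
3 → match
4 → no match
5 → no match — must end with '20'
6 → no match

3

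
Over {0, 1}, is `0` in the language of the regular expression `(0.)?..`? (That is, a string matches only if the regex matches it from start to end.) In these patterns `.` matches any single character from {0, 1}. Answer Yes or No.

No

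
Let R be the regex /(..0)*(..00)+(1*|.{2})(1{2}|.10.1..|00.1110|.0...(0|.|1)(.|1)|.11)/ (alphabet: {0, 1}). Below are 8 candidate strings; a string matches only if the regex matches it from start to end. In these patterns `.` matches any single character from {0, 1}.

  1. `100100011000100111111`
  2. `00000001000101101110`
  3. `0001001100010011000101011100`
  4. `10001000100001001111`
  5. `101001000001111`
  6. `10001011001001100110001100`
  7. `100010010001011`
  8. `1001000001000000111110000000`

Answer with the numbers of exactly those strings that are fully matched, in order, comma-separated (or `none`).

1 → match
2 → match
3 → no match
4 → match
5 → no match
6 → match
7 → match
8 → match

1, 2, 4, 6, 7, 8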